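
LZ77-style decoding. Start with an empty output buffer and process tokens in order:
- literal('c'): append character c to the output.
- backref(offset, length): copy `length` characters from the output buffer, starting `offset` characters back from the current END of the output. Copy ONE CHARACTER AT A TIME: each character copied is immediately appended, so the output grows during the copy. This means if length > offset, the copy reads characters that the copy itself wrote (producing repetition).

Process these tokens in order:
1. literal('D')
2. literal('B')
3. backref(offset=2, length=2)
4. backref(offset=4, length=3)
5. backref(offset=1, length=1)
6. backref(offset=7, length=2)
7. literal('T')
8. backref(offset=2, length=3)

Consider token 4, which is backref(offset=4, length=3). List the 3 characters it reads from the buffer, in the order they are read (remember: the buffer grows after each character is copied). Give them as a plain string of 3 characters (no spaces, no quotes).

Token 1: literal('D'). Output: "D"
Token 2: literal('B'). Output: "DB"
Token 3: backref(off=2, len=2). Copied 'DB' from pos 0. Output: "DBDB"
Token 4: backref(off=4, len=3). Buffer before: "DBDB" (len 4)
  byte 1: read out[0]='D', append. Buffer now: "DBDBD"
  byte 2: read out[1]='B', append. Buffer now: "DBDBDB"
  byte 3: read out[2]='D', append. Buffer now: "DBDBDBD"

Answer: DBD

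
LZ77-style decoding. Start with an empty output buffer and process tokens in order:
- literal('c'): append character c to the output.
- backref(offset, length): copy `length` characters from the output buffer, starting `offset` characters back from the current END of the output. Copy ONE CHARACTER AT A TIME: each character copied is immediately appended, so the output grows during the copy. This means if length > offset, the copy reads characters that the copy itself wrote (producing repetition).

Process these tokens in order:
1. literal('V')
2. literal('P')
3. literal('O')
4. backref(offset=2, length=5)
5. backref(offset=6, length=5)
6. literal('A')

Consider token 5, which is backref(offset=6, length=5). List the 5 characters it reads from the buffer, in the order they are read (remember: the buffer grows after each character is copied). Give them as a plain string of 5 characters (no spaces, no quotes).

Answer: OPOPO

Derivation:
Token 1: literal('V'). Output: "V"
Token 2: literal('P'). Output: "VP"
Token 3: literal('O'). Output: "VPO"
Token 4: backref(off=2, len=5) (overlapping!). Copied 'POPOP' from pos 1. Output: "VPOPOPOP"
Token 5: backref(off=6, len=5). Buffer before: "VPOPOPOP" (len 8)
  byte 1: read out[2]='O', append. Buffer now: "VPOPOPOPO"
  byte 2: read out[3]='P', append. Buffer now: "VPOPOPOPOP"
  byte 3: read out[4]='O', append. Buffer now: "VPOPOPOPOPO"
  byte 4: read out[5]='P', append. Buffer now: "VPOPOPOPOPOP"
  byte 5: read out[6]='O', append. Buffer now: "VPOPOPOPOPOPO"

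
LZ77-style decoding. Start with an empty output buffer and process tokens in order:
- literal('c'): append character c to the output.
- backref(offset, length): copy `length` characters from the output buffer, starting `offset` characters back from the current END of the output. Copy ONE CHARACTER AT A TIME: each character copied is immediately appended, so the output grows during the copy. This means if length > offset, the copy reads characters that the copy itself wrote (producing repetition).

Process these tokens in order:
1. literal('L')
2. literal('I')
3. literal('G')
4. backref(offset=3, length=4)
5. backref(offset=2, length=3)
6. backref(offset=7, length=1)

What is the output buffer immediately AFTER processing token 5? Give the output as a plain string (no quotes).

Answer: LIGLIGLGLG

Derivation:
Token 1: literal('L'). Output: "L"
Token 2: literal('I'). Output: "LI"
Token 3: literal('G'). Output: "LIG"
Token 4: backref(off=3, len=4) (overlapping!). Copied 'LIGL' from pos 0. Output: "LIGLIGL"
Token 5: backref(off=2, len=3) (overlapping!). Copied 'GLG' from pos 5. Output: "LIGLIGLGLG"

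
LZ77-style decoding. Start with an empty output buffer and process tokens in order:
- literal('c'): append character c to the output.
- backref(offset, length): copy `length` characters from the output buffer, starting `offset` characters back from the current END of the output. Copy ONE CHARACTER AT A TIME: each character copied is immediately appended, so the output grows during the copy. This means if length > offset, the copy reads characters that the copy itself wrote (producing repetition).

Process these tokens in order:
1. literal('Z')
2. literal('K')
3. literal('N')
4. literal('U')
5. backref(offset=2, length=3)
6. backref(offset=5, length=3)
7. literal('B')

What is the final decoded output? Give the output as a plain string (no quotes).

Answer: ZKNUNUNNUNB

Derivation:
Token 1: literal('Z'). Output: "Z"
Token 2: literal('K'). Output: "ZK"
Token 3: literal('N'). Output: "ZKN"
Token 4: literal('U'). Output: "ZKNU"
Token 5: backref(off=2, len=3) (overlapping!). Copied 'NUN' from pos 2. Output: "ZKNUNUN"
Token 6: backref(off=5, len=3). Copied 'NUN' from pos 2. Output: "ZKNUNUNNUN"
Token 7: literal('B'). Output: "ZKNUNUNNUNB"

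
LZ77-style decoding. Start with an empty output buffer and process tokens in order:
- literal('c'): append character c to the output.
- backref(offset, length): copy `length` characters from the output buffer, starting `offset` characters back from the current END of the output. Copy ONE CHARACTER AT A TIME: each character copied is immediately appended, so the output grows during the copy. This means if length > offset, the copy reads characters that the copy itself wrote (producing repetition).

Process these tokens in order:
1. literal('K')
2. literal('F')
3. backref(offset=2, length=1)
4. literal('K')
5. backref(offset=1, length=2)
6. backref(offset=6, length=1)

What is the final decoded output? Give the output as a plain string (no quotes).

Answer: KFKKKKK

Derivation:
Token 1: literal('K'). Output: "K"
Token 2: literal('F'). Output: "KF"
Token 3: backref(off=2, len=1). Copied 'K' from pos 0. Output: "KFK"
Token 4: literal('K'). Output: "KFKK"
Token 5: backref(off=1, len=2) (overlapping!). Copied 'KK' from pos 3. Output: "KFKKKK"
Token 6: backref(off=6, len=1). Copied 'K' from pos 0. Output: "KFKKKKK"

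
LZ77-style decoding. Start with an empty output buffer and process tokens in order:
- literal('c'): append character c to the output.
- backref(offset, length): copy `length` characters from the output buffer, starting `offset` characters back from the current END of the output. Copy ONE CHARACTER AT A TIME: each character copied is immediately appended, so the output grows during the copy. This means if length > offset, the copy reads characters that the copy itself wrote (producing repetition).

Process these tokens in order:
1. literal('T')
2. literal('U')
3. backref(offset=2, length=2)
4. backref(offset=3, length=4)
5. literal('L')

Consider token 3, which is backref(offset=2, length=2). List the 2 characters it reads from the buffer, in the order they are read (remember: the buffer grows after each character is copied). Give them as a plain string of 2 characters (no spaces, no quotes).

Answer: TU

Derivation:
Token 1: literal('T'). Output: "T"
Token 2: literal('U'). Output: "TU"
Token 3: backref(off=2, len=2). Buffer before: "TU" (len 2)
  byte 1: read out[0]='T', append. Buffer now: "TUT"
  byte 2: read out[1]='U', append. Buffer now: "TUTU"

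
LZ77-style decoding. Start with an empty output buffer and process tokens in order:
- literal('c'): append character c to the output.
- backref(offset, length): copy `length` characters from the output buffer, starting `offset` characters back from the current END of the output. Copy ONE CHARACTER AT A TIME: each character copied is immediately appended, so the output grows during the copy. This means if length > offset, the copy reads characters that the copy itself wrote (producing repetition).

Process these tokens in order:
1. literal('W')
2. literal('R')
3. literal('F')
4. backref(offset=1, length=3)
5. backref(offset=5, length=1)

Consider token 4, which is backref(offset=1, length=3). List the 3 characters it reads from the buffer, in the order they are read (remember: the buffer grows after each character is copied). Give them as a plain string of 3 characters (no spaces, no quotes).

Token 1: literal('W'). Output: "W"
Token 2: literal('R'). Output: "WR"
Token 3: literal('F'). Output: "WRF"
Token 4: backref(off=1, len=3). Buffer before: "WRF" (len 3)
  byte 1: read out[2]='F', append. Buffer now: "WRFF"
  byte 2: read out[3]='F', append. Buffer now: "WRFFF"
  byte 3: read out[4]='F', append. Buffer now: "WRFFFF"

Answer: FFF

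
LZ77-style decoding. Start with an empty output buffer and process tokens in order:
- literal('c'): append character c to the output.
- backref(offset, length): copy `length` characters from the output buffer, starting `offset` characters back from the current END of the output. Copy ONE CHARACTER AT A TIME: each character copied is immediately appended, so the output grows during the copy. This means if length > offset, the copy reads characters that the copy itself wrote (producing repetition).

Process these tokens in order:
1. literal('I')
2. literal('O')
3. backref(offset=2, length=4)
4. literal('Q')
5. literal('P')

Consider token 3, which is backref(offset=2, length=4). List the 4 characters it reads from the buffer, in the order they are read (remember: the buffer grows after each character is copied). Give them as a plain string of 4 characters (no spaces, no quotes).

Answer: IOIO

Derivation:
Token 1: literal('I'). Output: "I"
Token 2: literal('O'). Output: "IO"
Token 3: backref(off=2, len=4). Buffer before: "IO" (len 2)
  byte 1: read out[0]='I', append. Buffer now: "IOI"
  byte 2: read out[1]='O', append. Buffer now: "IOIO"
  byte 3: read out[2]='I', append. Buffer now: "IOIOI"
  byte 4: read out[3]='O', append. Buffer now: "IOIOIO"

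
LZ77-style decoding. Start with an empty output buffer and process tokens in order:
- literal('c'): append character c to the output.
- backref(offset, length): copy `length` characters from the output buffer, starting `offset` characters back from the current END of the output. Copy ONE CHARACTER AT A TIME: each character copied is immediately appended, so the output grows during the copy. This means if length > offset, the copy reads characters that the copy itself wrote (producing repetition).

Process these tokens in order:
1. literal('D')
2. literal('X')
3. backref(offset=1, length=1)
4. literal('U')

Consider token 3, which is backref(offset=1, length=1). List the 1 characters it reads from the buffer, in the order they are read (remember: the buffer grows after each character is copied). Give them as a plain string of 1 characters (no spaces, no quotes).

Answer: X

Derivation:
Token 1: literal('D'). Output: "D"
Token 2: literal('X'). Output: "DX"
Token 3: backref(off=1, len=1). Buffer before: "DX" (len 2)
  byte 1: read out[1]='X', append. Buffer now: "DXX"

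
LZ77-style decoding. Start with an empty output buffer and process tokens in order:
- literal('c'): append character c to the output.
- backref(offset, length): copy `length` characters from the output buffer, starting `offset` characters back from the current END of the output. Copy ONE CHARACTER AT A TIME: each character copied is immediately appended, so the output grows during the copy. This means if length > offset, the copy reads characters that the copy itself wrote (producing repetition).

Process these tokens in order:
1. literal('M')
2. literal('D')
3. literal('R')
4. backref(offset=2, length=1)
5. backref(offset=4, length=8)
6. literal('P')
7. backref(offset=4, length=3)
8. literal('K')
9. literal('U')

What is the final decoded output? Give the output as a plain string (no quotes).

Token 1: literal('M'). Output: "M"
Token 2: literal('D'). Output: "MD"
Token 3: literal('R'). Output: "MDR"
Token 4: backref(off=2, len=1). Copied 'D' from pos 1. Output: "MDRD"
Token 5: backref(off=4, len=8) (overlapping!). Copied 'MDRDMDRD' from pos 0. Output: "MDRDMDRDMDRD"
Token 6: literal('P'). Output: "MDRDMDRDMDRDP"
Token 7: backref(off=4, len=3). Copied 'DRD' from pos 9. Output: "MDRDMDRDMDRDPDRD"
Token 8: literal('K'). Output: "MDRDMDRDMDRDPDRDK"
Token 9: literal('U'). Output: "MDRDMDRDMDRDPDRDKU"

Answer: MDRDMDRDMDRDPDRDKU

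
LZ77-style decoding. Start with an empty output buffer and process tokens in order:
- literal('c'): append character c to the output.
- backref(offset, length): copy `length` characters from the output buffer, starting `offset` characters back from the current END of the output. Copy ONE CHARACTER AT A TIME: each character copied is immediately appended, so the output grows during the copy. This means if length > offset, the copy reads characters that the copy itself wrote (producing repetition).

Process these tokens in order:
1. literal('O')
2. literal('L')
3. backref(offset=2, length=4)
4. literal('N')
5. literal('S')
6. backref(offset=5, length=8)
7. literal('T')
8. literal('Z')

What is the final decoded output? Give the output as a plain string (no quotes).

Answer: OLOLOLNSLOLNSLOLTZ

Derivation:
Token 1: literal('O'). Output: "O"
Token 2: literal('L'). Output: "OL"
Token 3: backref(off=2, len=4) (overlapping!). Copied 'OLOL' from pos 0. Output: "OLOLOL"
Token 4: literal('N'). Output: "OLOLOLN"
Token 5: literal('S'). Output: "OLOLOLNS"
Token 6: backref(off=5, len=8) (overlapping!). Copied 'LOLNSLOL' from pos 3. Output: "OLOLOLNSLOLNSLOL"
Token 7: literal('T'). Output: "OLOLOLNSLOLNSLOLT"
Token 8: literal('Z'). Output: "OLOLOLNSLOLNSLOLTZ"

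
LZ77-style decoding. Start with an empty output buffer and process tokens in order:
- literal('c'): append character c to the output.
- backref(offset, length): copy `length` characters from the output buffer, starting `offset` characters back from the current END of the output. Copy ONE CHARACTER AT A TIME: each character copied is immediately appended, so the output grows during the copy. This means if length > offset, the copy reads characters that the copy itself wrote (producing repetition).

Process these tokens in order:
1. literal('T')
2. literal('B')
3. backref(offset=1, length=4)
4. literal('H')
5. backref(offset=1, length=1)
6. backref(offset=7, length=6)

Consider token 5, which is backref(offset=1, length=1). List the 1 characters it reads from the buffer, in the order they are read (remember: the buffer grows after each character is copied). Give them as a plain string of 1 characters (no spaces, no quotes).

Token 1: literal('T'). Output: "T"
Token 2: literal('B'). Output: "TB"
Token 3: backref(off=1, len=4) (overlapping!). Copied 'BBBB' from pos 1. Output: "TBBBBB"
Token 4: literal('H'). Output: "TBBBBBH"
Token 5: backref(off=1, len=1). Buffer before: "TBBBBBH" (len 7)
  byte 1: read out[6]='H', append. Buffer now: "TBBBBBHH"

Answer: H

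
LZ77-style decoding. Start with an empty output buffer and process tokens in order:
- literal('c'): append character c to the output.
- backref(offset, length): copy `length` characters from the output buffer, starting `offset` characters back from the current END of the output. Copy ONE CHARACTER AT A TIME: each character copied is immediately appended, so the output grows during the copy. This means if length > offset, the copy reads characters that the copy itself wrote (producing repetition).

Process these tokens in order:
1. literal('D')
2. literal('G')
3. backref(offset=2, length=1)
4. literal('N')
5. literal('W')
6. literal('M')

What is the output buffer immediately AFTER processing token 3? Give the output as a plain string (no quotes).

Token 1: literal('D'). Output: "D"
Token 2: literal('G'). Output: "DG"
Token 3: backref(off=2, len=1). Copied 'D' from pos 0. Output: "DGD"

Answer: DGD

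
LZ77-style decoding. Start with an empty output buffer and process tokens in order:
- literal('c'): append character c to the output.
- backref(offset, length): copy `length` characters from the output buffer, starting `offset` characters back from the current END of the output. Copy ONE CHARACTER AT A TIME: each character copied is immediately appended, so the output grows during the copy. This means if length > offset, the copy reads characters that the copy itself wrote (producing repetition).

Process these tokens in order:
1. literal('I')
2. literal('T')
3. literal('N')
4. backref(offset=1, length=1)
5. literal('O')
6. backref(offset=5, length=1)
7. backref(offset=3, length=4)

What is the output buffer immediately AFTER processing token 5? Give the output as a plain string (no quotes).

Answer: ITNNO

Derivation:
Token 1: literal('I'). Output: "I"
Token 2: literal('T'). Output: "IT"
Token 3: literal('N'). Output: "ITN"
Token 4: backref(off=1, len=1). Copied 'N' from pos 2. Output: "ITNN"
Token 5: literal('O'). Output: "ITNNO"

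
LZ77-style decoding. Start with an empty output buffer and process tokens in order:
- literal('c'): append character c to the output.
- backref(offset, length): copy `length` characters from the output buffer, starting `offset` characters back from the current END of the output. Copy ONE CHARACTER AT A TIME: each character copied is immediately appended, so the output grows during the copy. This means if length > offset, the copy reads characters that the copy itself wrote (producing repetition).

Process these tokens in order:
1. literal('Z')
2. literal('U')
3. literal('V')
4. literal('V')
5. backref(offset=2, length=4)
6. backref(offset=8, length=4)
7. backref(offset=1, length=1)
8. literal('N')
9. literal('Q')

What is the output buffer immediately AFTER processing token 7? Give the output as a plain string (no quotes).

Token 1: literal('Z'). Output: "Z"
Token 2: literal('U'). Output: "ZU"
Token 3: literal('V'). Output: "ZUV"
Token 4: literal('V'). Output: "ZUVV"
Token 5: backref(off=2, len=4) (overlapping!). Copied 'VVVV' from pos 2. Output: "ZUVVVVVV"
Token 6: backref(off=8, len=4). Copied 'ZUVV' from pos 0. Output: "ZUVVVVVVZUVV"
Token 7: backref(off=1, len=1). Copied 'V' from pos 11. Output: "ZUVVVVVVZUVVV"

Answer: ZUVVVVVVZUVVV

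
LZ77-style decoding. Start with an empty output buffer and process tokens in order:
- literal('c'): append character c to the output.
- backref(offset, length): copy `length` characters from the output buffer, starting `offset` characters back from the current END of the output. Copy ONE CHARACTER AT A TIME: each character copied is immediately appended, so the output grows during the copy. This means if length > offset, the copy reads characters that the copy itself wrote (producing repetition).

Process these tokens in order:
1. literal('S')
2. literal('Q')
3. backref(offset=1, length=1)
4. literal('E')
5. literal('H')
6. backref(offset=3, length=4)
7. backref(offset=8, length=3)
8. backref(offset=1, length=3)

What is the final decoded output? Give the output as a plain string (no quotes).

Token 1: literal('S'). Output: "S"
Token 2: literal('Q'). Output: "SQ"
Token 3: backref(off=1, len=1). Copied 'Q' from pos 1. Output: "SQQ"
Token 4: literal('E'). Output: "SQQE"
Token 5: literal('H'). Output: "SQQEH"
Token 6: backref(off=3, len=4) (overlapping!). Copied 'QEHQ' from pos 2. Output: "SQQEHQEHQ"
Token 7: backref(off=8, len=3). Copied 'QQE' from pos 1. Output: "SQQEHQEHQQQE"
Token 8: backref(off=1, len=3) (overlapping!). Copied 'EEE' from pos 11. Output: "SQQEHQEHQQQEEEE"

Answer: SQQEHQEHQQQEEEE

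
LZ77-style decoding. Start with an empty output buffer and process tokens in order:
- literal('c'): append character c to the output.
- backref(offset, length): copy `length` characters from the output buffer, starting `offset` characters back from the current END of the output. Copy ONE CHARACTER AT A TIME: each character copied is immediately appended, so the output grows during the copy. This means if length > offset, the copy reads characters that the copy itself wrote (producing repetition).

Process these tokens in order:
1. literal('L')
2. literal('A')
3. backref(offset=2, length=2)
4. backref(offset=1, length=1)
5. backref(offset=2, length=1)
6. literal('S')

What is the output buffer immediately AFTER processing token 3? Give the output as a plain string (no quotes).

Token 1: literal('L'). Output: "L"
Token 2: literal('A'). Output: "LA"
Token 3: backref(off=2, len=2). Copied 'LA' from pos 0. Output: "LALA"

Answer: LALA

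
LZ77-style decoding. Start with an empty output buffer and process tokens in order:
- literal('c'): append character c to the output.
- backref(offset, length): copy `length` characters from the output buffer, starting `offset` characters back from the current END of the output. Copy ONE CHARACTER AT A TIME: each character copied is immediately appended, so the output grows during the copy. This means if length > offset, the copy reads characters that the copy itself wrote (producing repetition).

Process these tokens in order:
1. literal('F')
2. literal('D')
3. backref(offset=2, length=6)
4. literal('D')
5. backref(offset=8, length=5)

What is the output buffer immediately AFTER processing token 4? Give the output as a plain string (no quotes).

Token 1: literal('F'). Output: "F"
Token 2: literal('D'). Output: "FD"
Token 3: backref(off=2, len=6) (overlapping!). Copied 'FDFDFD' from pos 0. Output: "FDFDFDFD"
Token 4: literal('D'). Output: "FDFDFDFDD"

Answer: FDFDFDFDD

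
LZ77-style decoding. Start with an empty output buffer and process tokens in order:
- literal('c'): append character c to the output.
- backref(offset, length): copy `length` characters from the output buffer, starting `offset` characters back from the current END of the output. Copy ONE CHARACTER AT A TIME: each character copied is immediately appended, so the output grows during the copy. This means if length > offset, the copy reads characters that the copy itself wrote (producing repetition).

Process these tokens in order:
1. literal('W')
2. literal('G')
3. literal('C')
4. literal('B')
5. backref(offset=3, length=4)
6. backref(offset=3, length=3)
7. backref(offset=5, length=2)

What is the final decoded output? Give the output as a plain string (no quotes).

Answer: WGCBGCBGCBGBG

Derivation:
Token 1: literal('W'). Output: "W"
Token 2: literal('G'). Output: "WG"
Token 3: literal('C'). Output: "WGC"
Token 4: literal('B'). Output: "WGCB"
Token 5: backref(off=3, len=4) (overlapping!). Copied 'GCBG' from pos 1. Output: "WGCBGCBG"
Token 6: backref(off=3, len=3). Copied 'CBG' from pos 5. Output: "WGCBGCBGCBG"
Token 7: backref(off=5, len=2). Copied 'BG' from pos 6. Output: "WGCBGCBGCBGBG"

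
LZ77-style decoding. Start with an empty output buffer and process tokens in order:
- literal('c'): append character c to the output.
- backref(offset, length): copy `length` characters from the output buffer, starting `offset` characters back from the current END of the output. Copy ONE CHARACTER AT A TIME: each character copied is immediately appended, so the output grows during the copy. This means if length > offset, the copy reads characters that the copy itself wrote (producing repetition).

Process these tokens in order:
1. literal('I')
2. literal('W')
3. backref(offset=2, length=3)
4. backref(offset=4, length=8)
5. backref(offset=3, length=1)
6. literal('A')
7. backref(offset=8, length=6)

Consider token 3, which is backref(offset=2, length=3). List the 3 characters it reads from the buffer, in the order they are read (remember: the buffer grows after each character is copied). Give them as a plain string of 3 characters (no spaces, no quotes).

Answer: IWI

Derivation:
Token 1: literal('I'). Output: "I"
Token 2: literal('W'). Output: "IW"
Token 3: backref(off=2, len=3). Buffer before: "IW" (len 2)
  byte 1: read out[0]='I', append. Buffer now: "IWI"
  byte 2: read out[1]='W', append. Buffer now: "IWIW"
  byte 3: read out[2]='I', append. Buffer now: "IWIWI"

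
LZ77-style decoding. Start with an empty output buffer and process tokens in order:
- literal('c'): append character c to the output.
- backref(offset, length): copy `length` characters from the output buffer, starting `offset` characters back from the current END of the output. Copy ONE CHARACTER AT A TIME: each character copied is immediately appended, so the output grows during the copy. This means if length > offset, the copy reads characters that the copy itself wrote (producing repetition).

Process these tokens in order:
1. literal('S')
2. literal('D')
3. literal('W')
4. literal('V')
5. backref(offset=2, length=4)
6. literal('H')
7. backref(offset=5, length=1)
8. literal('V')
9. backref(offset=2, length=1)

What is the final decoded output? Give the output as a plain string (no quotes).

Answer: SDWVWVWVHWVW

Derivation:
Token 1: literal('S'). Output: "S"
Token 2: literal('D'). Output: "SD"
Token 3: literal('W'). Output: "SDW"
Token 4: literal('V'). Output: "SDWV"
Token 5: backref(off=2, len=4) (overlapping!). Copied 'WVWV' from pos 2. Output: "SDWVWVWV"
Token 6: literal('H'). Output: "SDWVWVWVH"
Token 7: backref(off=5, len=1). Copied 'W' from pos 4. Output: "SDWVWVWVHW"
Token 8: literal('V'). Output: "SDWVWVWVHWV"
Token 9: backref(off=2, len=1). Copied 'W' from pos 9. Output: "SDWVWVWVHWVW"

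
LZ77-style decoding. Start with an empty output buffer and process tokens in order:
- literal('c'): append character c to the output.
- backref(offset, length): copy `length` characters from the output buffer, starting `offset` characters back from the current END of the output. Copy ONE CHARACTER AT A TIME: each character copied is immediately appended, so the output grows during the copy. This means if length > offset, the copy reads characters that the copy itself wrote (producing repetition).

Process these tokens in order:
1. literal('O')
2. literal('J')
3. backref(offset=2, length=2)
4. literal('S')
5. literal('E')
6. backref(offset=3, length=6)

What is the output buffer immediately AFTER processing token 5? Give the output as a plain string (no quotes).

Answer: OJOJSE

Derivation:
Token 1: literal('O'). Output: "O"
Token 2: literal('J'). Output: "OJ"
Token 3: backref(off=2, len=2). Copied 'OJ' from pos 0. Output: "OJOJ"
Token 4: literal('S'). Output: "OJOJS"
Token 5: literal('E'). Output: "OJOJSE"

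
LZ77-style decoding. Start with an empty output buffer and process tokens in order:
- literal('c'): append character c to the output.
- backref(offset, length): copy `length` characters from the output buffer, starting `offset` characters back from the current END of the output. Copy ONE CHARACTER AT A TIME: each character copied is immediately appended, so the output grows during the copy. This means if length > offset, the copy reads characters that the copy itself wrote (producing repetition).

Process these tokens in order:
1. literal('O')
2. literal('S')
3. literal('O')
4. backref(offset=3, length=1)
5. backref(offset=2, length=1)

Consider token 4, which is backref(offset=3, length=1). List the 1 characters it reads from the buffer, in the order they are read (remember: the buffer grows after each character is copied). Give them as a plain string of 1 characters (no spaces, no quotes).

Answer: O

Derivation:
Token 1: literal('O'). Output: "O"
Token 2: literal('S'). Output: "OS"
Token 3: literal('O'). Output: "OSO"
Token 4: backref(off=3, len=1). Buffer before: "OSO" (len 3)
  byte 1: read out[0]='O', append. Buffer now: "OSOO"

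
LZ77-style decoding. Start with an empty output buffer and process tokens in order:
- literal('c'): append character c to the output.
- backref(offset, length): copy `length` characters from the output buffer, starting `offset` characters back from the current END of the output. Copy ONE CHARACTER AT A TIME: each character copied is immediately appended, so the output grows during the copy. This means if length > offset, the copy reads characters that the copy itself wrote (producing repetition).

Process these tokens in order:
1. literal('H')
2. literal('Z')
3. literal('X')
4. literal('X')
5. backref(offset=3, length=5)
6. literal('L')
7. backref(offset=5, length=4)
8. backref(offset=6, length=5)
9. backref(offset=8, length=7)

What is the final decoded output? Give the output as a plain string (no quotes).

Answer: HZXXZXXZXLXXZXXLXXZXZXXLXX

Derivation:
Token 1: literal('H'). Output: "H"
Token 2: literal('Z'). Output: "HZ"
Token 3: literal('X'). Output: "HZX"
Token 4: literal('X'). Output: "HZXX"
Token 5: backref(off=3, len=5) (overlapping!). Copied 'ZXXZX' from pos 1. Output: "HZXXZXXZX"
Token 6: literal('L'). Output: "HZXXZXXZXL"
Token 7: backref(off=5, len=4). Copied 'XXZX' from pos 5. Output: "HZXXZXXZXLXXZX"
Token 8: backref(off=6, len=5). Copied 'XLXXZ' from pos 8. Output: "HZXXZXXZXLXXZXXLXXZ"
Token 9: backref(off=8, len=7). Copied 'XZXXLXX' from pos 11. Output: "HZXXZXXZXLXXZXXLXXZXZXXLXX"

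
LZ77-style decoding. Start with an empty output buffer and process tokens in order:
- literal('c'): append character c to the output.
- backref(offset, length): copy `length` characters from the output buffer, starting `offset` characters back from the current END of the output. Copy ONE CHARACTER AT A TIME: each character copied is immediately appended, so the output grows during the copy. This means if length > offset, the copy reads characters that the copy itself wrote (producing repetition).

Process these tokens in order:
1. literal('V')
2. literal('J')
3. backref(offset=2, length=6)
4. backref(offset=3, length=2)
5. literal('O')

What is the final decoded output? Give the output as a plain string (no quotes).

Answer: VJVJVJVJJVO

Derivation:
Token 1: literal('V'). Output: "V"
Token 2: literal('J'). Output: "VJ"
Token 3: backref(off=2, len=6) (overlapping!). Copied 'VJVJVJ' from pos 0. Output: "VJVJVJVJ"
Token 4: backref(off=3, len=2). Copied 'JV' from pos 5. Output: "VJVJVJVJJV"
Token 5: literal('O'). Output: "VJVJVJVJJVO"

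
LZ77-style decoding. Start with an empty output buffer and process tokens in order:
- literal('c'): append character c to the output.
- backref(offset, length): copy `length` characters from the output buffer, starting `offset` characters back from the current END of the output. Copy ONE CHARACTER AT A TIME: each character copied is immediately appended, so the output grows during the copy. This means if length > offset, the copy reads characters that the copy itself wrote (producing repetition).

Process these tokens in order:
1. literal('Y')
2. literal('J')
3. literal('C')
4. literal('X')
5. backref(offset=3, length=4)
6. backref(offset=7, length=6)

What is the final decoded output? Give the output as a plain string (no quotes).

Answer: YJCXJCXJJCXJCX

Derivation:
Token 1: literal('Y'). Output: "Y"
Token 2: literal('J'). Output: "YJ"
Token 3: literal('C'). Output: "YJC"
Token 4: literal('X'). Output: "YJCX"
Token 5: backref(off=3, len=4) (overlapping!). Copied 'JCXJ' from pos 1. Output: "YJCXJCXJ"
Token 6: backref(off=7, len=6). Copied 'JCXJCX' from pos 1. Output: "YJCXJCXJJCXJCX"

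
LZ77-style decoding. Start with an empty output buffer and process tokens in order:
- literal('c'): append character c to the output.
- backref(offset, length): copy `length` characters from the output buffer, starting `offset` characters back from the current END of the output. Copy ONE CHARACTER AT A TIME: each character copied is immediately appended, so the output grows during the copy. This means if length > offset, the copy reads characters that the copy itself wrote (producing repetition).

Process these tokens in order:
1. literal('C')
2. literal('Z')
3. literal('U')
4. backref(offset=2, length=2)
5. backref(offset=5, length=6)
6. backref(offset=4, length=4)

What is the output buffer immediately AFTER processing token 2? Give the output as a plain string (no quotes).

Answer: CZ

Derivation:
Token 1: literal('C'). Output: "C"
Token 2: literal('Z'). Output: "CZ"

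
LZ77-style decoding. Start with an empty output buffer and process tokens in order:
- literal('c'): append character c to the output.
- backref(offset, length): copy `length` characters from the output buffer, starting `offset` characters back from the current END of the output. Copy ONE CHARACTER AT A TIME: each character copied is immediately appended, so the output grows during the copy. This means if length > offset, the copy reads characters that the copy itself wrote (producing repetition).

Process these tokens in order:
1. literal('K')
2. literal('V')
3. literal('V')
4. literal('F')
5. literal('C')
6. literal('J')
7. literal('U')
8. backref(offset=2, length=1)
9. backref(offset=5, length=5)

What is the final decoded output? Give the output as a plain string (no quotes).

Token 1: literal('K'). Output: "K"
Token 2: literal('V'). Output: "KV"
Token 3: literal('V'). Output: "KVV"
Token 4: literal('F'). Output: "KVVF"
Token 5: literal('C'). Output: "KVVFC"
Token 6: literal('J'). Output: "KVVFCJ"
Token 7: literal('U'). Output: "KVVFCJU"
Token 8: backref(off=2, len=1). Copied 'J' from pos 5. Output: "KVVFCJUJ"
Token 9: backref(off=5, len=5). Copied 'FCJUJ' from pos 3. Output: "KVVFCJUJFCJUJ"

Answer: KVVFCJUJFCJUJ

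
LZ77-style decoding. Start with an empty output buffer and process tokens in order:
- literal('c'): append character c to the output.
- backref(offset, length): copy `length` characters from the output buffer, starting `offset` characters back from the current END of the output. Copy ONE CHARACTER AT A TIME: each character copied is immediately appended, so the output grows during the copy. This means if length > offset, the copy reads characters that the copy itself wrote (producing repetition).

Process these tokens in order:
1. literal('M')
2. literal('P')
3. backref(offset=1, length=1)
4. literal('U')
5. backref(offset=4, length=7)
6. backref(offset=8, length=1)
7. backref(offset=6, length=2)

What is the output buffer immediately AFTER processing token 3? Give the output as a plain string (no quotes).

Answer: MPP

Derivation:
Token 1: literal('M'). Output: "M"
Token 2: literal('P'). Output: "MP"
Token 3: backref(off=1, len=1). Copied 'P' from pos 1. Output: "MPP"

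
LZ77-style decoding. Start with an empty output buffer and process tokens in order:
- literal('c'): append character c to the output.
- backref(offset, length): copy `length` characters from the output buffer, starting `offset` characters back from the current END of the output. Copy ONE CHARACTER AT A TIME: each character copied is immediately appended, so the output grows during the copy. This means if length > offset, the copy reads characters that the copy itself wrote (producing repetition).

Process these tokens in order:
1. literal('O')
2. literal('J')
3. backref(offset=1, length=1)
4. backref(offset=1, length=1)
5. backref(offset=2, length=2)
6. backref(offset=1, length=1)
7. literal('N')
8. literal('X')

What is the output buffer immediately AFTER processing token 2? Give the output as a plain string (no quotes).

Answer: OJ

Derivation:
Token 1: literal('O'). Output: "O"
Token 2: literal('J'). Output: "OJ"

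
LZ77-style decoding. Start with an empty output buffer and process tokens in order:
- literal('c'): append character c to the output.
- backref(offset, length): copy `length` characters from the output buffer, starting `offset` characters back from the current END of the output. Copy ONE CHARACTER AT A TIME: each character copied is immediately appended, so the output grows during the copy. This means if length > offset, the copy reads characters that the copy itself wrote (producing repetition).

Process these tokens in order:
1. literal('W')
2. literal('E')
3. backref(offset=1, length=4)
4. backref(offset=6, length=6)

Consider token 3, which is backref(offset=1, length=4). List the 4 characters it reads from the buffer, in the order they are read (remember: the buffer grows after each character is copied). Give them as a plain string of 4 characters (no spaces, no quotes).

Answer: EEEE

Derivation:
Token 1: literal('W'). Output: "W"
Token 2: literal('E'). Output: "WE"
Token 3: backref(off=1, len=4). Buffer before: "WE" (len 2)
  byte 1: read out[1]='E', append. Buffer now: "WEE"
  byte 2: read out[2]='E', append. Buffer now: "WEEE"
  byte 3: read out[3]='E', append. Buffer now: "WEEEE"
  byte 4: read out[4]='E', append. Buffer now: "WEEEEE"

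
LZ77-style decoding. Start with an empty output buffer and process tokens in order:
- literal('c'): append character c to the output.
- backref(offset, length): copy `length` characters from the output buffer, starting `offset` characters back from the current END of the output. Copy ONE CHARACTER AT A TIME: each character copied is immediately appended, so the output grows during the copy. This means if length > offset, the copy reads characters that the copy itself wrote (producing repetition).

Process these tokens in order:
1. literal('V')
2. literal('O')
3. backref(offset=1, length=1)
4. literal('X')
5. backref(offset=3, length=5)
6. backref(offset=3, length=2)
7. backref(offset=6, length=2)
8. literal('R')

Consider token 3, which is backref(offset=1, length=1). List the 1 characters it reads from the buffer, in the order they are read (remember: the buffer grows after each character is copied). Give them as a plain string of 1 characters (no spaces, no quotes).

Answer: O

Derivation:
Token 1: literal('V'). Output: "V"
Token 2: literal('O'). Output: "VO"
Token 3: backref(off=1, len=1). Buffer before: "VO" (len 2)
  byte 1: read out[1]='O', append. Buffer now: "VOO"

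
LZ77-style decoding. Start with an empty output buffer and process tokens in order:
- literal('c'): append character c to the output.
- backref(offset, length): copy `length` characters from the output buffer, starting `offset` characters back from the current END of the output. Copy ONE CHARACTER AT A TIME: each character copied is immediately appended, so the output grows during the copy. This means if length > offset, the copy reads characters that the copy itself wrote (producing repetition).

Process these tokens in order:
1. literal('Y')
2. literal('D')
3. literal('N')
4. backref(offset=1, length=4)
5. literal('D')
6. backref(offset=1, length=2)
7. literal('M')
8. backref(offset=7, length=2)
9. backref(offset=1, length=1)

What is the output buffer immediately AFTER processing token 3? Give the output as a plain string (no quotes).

Answer: YDN

Derivation:
Token 1: literal('Y'). Output: "Y"
Token 2: literal('D'). Output: "YD"
Token 3: literal('N'). Output: "YDN"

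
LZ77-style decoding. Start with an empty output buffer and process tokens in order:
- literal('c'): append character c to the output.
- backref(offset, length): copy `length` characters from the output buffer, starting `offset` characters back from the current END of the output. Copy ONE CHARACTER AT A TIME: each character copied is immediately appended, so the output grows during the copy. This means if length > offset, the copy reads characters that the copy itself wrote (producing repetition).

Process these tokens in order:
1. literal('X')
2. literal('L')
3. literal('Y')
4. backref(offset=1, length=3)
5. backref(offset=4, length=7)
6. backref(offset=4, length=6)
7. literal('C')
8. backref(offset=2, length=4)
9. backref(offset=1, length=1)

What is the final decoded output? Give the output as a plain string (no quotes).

Answer: XLYYYYYYYYYYYYYYYYYCYCYCC

Derivation:
Token 1: literal('X'). Output: "X"
Token 2: literal('L'). Output: "XL"
Token 3: literal('Y'). Output: "XLY"
Token 4: backref(off=1, len=3) (overlapping!). Copied 'YYY' from pos 2. Output: "XLYYYY"
Token 5: backref(off=4, len=7) (overlapping!). Copied 'YYYYYYY' from pos 2. Output: "XLYYYYYYYYYYY"
Token 6: backref(off=4, len=6) (overlapping!). Copied 'YYYYYY' from pos 9. Output: "XLYYYYYYYYYYYYYYYYY"
Token 7: literal('C'). Output: "XLYYYYYYYYYYYYYYYYYC"
Token 8: backref(off=2, len=4) (overlapping!). Copied 'YCYC' from pos 18. Output: "XLYYYYYYYYYYYYYYYYYCYCYC"
Token 9: backref(off=1, len=1). Copied 'C' from pos 23. Output: "XLYYYYYYYYYYYYYYYYYCYCYCC"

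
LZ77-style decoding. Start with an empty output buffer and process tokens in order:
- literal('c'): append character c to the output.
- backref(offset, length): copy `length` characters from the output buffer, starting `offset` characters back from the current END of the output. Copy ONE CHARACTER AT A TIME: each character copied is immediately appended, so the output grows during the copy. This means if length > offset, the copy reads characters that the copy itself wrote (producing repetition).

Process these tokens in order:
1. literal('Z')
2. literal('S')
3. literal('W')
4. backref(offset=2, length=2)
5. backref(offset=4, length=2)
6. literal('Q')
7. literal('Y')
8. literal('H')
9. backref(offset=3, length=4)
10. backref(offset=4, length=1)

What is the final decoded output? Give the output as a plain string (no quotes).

Answer: ZSWSWSWQYHQYHQQ

Derivation:
Token 1: literal('Z'). Output: "Z"
Token 2: literal('S'). Output: "ZS"
Token 3: literal('W'). Output: "ZSW"
Token 4: backref(off=2, len=2). Copied 'SW' from pos 1. Output: "ZSWSW"
Token 5: backref(off=4, len=2). Copied 'SW' from pos 1. Output: "ZSWSWSW"
Token 6: literal('Q'). Output: "ZSWSWSWQ"
Token 7: literal('Y'). Output: "ZSWSWSWQY"
Token 8: literal('H'). Output: "ZSWSWSWQYH"
Token 9: backref(off=3, len=4) (overlapping!). Copied 'QYHQ' from pos 7. Output: "ZSWSWSWQYHQYHQ"
Token 10: backref(off=4, len=1). Copied 'Q' from pos 10. Output: "ZSWSWSWQYHQYHQQ"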